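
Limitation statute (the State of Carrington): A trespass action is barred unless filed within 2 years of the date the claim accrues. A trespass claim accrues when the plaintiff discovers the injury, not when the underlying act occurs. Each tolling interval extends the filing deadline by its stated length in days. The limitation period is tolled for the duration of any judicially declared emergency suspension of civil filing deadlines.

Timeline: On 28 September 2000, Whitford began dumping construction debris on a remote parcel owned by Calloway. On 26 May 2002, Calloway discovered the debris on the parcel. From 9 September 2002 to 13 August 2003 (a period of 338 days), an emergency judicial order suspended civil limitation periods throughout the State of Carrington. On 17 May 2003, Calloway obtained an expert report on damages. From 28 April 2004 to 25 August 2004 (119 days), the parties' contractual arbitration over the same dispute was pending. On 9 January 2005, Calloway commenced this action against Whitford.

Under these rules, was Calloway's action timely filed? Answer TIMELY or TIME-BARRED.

Under the discovery rule, the claim accrued on 26 May 2002, when Calloway discovered the injury — not on the 28 September 2000 date of the underlying act.
The untolled deadline — 2 years after 26 May 2002 — is 26 May 2004.
The period was tolled for 338 days by the emergency suspension of filing deadlines (9 September 2002 to 13 August 2003), pushing the deadline to 29 April 2005.
Although a pending arbitration ran from 28 April 2004 to 25 August 2004, the stated rules do not make that a tolling event, so it is disregarded.
None of the other events listed affects the running of the period under the stated rules.
Calloway filed on 9 January 2005, before the 29 April 2005 deadline, so the action is timely.

TIMELY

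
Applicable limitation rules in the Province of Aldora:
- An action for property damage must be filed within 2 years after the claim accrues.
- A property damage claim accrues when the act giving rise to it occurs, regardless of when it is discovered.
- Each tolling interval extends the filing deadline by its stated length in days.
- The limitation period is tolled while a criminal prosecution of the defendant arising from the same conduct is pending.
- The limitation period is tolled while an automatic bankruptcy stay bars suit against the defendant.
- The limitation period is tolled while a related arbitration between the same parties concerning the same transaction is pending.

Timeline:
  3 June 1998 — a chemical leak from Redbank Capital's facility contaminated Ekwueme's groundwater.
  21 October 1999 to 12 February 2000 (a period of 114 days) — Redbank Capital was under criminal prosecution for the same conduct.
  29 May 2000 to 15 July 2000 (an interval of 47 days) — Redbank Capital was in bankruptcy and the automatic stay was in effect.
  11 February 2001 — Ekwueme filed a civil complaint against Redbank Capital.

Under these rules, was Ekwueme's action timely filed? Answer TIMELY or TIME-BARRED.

The claim accrued on 3 June 1998, when the wrongful act occurred.
The untolled deadline — 2 years after 3 June 1998 — is 3 June 2000.
Because the pending criminal prosecution ran from 21 October 1999 to 12 February 2000, the deadline is extended by 114 days to 25 September 2000.
The period was tolled for 47 days by the automatic bankruptcy stay (29 May 2000 to 15 July 2000), pushing the deadline to 11 November 2000.
Ekwueme filed on 11 February 2001, after the 11 November 2000 deadline, so the action is time-barred.

TIME-BARRED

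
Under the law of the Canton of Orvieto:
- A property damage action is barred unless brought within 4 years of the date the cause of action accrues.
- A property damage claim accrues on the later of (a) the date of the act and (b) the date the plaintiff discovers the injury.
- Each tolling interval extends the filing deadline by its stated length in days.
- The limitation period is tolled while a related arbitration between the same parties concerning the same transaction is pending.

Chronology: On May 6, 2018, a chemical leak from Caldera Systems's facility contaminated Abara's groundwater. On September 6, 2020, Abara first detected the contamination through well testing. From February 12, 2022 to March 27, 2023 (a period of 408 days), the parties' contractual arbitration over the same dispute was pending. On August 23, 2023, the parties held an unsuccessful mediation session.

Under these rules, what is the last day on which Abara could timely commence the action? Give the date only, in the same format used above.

October 19, 2025

The claim accrued on September 6, 2020 — the later of the May 6, 2018 act and the September 6, 2020 discovery.
4 years from September 6, 2020 is September 6, 2024.
The period was tolled for 408 days by the pending related arbitration (February 12, 2022 to March 27, 2023), pushing the deadline to October 19, 2025.
The other events in the timeline have no effect on the limitation period under the stated rules.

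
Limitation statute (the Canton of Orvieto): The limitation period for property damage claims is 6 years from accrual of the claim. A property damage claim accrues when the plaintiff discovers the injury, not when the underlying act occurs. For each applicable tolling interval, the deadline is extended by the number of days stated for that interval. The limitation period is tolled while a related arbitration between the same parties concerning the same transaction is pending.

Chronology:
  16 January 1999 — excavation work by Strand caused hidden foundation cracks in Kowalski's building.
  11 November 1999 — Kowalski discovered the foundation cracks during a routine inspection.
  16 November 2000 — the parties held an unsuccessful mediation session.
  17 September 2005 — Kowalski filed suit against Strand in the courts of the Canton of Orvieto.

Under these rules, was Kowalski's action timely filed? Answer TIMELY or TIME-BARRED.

Under the discovery rule, the claim accrued on 11 November 1999, when Kowalski discovered the injury — not on the 16 January 1999 date of the underlying act.
6 years from 11 November 1999 is 11 November 2005.
None of the other events listed affects the running of the period under the stated rules.
Filing on 17 September 2005 beat the 11 November 2005 deadline — the action is timely.

TIMELY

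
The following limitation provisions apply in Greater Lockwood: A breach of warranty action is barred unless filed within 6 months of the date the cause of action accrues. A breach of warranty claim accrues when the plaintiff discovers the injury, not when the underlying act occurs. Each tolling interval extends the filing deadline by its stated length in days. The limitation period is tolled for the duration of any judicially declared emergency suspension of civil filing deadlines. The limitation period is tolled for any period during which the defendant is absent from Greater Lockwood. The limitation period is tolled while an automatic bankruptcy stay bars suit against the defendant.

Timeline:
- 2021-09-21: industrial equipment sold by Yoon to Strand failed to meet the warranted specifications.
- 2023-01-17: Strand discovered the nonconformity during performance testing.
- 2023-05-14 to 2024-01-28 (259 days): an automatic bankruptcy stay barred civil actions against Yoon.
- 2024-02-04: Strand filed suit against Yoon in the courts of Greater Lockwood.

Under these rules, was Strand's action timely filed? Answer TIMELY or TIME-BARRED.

Under the discovery rule, the claim accrued on 2023-01-17, when Strand discovered the injury — not on the 2021-09-21 date of the underlying act.
6 months from 2023-01-17 is 2023-07-17.
The automatic bankruptcy stay from 2023-05-14 to 2024-01-28 tolled the period for 259 days, extending the deadline to 2024-04-01.
Filing on 2024-02-04 beat the 2024-04-01 deadline — the action is timely.

TIMELY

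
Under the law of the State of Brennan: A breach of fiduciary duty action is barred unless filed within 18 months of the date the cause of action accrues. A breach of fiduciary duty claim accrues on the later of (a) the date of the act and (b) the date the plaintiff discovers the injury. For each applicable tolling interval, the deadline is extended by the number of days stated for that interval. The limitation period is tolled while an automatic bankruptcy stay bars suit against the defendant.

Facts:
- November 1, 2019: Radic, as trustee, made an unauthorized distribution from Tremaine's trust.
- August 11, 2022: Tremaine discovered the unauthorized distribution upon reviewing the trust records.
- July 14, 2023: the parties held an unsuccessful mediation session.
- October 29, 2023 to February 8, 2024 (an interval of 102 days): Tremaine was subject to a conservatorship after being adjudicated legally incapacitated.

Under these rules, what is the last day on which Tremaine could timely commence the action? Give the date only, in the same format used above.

The claim accrued on August 11, 2022 — the later of the November 1, 2019 act and the August 11, 2022 discovery.
The untolled deadline — 18 months after August 11, 2022 — is February 11, 2024.
The plaintiff's legal incapacity from October 29, 2023 to February 8, 2024 does not toll the period, because no stated rule makes the plaintiff's incapacity a tolling event.
Nothing else in the chronology tolls or restarts the period.

February 11, 2024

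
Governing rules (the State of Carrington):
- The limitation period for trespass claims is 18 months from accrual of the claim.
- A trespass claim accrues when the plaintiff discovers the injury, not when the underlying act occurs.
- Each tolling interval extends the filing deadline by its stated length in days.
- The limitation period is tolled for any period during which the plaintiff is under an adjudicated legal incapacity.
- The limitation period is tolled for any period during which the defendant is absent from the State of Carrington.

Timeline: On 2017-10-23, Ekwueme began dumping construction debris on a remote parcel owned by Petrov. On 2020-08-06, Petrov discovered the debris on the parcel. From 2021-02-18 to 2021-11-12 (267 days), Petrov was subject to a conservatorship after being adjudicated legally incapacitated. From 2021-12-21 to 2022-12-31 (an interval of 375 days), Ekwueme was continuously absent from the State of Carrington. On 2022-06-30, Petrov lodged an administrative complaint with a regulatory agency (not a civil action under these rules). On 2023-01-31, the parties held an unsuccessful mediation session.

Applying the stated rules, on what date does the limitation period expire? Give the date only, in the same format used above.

2023-11-10

The claim did not accrue until Petrov discovered the injury on 2020-08-06; the 2017-10-23 act date does not start the clock under the stated rule.
Adding the 18 months base period to 2020-08-06 gives a deadline of 2022-02-06, before any tolling.
The period was tolled for 267 days by the plaintiff's legal incapacity (2021-02-18 to 2021-11-12), pushing the deadline to 2022-10-31.
The defendant's absence from the jurisdiction from 2021-12-21 to 2022-12-31 tolled the period for 375 days, extending the deadline to 2023-11-10.
Nothing else in the chronology tolls or restarts the period.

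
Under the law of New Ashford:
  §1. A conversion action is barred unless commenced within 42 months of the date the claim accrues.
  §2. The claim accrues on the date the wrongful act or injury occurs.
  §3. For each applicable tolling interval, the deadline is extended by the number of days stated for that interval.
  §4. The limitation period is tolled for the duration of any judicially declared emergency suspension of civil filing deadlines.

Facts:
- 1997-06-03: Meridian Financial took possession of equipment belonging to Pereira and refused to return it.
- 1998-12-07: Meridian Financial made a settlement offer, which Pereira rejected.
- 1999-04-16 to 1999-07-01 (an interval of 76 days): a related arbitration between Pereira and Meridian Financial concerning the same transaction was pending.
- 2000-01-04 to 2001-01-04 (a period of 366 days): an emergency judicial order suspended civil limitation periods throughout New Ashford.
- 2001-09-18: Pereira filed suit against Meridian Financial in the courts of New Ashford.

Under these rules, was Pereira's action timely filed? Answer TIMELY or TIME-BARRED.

TIMELY

The claim accrued on 1997-06-03, when the wrongful act occurred.
Adding the 42 months base period to 1997-06-03 gives a deadline of 2000-12-03, before any tolling.
Because the emergency suspension of filing deadlines ran from 2000-01-04 to 2001-01-04, the deadline is extended by 366 days to 2001-12-04.
No stated provision tolls the period for a pending arbitration, so the interval from 1999-04-16 to 1999-07-01 has no effect on the deadline.
The other events in the timeline have no effect on the limitation period under the stated rules.
Filing on 2001-09-18 beat the 2001-12-04 deadline — the action is timely.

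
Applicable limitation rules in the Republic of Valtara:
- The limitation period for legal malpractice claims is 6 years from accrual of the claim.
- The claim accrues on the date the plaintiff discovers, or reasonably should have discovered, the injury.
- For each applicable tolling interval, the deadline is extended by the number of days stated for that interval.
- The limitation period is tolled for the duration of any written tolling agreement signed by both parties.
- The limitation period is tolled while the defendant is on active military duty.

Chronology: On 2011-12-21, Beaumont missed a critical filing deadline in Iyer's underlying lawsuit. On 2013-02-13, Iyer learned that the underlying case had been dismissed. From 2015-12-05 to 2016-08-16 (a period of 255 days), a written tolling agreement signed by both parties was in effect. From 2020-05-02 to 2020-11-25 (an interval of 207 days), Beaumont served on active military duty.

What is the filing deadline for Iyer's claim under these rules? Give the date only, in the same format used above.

Under the discovery rule, the claim accrued on 2013-02-13, when Iyer discovered the injury — not on the 2011-12-21 date of the underlying act.
The untolled deadline — 6 years after 2013-02-13 — is 2019-02-13.
Because the written tolling agreement ran from 2015-12-05 to 2016-08-16, the deadline is extended by 255 days to 2019-10-26.
The defendant's active military service from 2020-05-02 to 2020-11-25 began after the period had already run on 2019-10-26, so it has no tolling effect.

2019-10-26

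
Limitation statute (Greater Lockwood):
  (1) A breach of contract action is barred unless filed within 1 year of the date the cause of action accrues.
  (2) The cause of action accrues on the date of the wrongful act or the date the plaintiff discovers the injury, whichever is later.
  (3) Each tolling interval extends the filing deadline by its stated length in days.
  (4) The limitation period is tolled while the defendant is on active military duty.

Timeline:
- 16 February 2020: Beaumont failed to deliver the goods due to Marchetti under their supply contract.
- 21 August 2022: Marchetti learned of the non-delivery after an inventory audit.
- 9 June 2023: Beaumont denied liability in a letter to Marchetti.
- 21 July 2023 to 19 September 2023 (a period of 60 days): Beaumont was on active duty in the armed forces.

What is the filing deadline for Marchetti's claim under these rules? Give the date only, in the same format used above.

20 October 2023

Taking the later of the act (16 February 2020) and discovery (21 August 2022), the claim accrued on 21 August 2022.
Adding the 1 year base period to 21 August 2022 gives a deadline of 21 August 2023, before any tolling.
The defendant's active military service from 21 July 2023 to 19 September 2023 tolled the period for 60 days, extending the deadline to 20 October 2023.
None of the other events listed affects the running of the period under the stated rules.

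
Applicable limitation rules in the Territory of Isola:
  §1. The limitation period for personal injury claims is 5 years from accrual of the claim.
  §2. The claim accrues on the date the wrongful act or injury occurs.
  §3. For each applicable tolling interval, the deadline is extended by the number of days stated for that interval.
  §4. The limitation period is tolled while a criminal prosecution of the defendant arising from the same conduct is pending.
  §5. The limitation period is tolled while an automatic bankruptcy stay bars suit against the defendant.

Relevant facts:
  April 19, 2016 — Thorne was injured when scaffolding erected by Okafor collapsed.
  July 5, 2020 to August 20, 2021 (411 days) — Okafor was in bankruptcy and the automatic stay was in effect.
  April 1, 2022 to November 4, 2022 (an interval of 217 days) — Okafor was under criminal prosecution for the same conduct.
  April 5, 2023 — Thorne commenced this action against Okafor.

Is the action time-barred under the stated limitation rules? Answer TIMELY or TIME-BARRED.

TIME-BARRED

The limitation period began to run on April 19, 2016.
5 years from April 19, 2016 is April 19, 2021.
The period was tolled for 411 days by the automatic bankruptcy stay (July 5, 2020 to August 20, 2021), pushing the deadline to June 4, 2022.
The period was tolled for 217 days by the pending criminal prosecution (April 1, 2022 to November 4, 2022), pushing the deadline to January 7, 2023.
Thorne filed on April 5, 2023, after the January 7, 2023 deadline, so the action is time-barred.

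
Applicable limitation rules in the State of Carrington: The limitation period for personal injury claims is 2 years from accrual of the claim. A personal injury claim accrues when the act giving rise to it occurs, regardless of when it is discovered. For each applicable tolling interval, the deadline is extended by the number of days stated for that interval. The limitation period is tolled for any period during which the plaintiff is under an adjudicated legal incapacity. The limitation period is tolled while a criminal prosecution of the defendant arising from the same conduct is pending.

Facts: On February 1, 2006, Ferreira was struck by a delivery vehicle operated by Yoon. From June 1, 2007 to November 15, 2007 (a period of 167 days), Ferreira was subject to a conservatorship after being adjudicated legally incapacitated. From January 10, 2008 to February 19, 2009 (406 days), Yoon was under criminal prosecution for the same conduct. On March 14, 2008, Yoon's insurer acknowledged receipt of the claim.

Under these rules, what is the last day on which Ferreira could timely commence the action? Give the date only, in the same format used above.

August 27, 2009

The claim accrued on February 1, 2006, when the wrongful act occurred.
2 years from February 1, 2006 is February 1, 2008.
The plaintiff's legal incapacity from June 1, 2007 to November 15, 2007 tolled the period for 167 days, extending the deadline to July 17, 2008.
The period was tolled for 406 days by the pending criminal prosecution (January 10, 2008 to February 19, 2009), pushing the deadline to August 27, 2009.
The other events in the timeline have no effect on the limitation period under the stated rules.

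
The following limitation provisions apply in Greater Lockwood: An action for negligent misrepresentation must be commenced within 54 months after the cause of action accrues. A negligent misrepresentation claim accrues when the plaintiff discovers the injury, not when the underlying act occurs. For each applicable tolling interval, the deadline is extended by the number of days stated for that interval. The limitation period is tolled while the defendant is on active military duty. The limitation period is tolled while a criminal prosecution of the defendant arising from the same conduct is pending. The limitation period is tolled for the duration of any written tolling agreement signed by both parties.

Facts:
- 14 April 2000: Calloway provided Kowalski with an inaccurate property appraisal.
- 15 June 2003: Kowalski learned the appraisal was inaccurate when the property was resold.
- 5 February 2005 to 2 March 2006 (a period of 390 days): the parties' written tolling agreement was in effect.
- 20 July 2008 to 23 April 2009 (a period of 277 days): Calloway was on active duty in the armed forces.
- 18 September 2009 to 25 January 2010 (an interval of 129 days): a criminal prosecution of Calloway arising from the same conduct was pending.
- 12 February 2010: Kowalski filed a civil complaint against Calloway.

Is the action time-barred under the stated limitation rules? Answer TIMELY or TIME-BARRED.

TIMELY

The claim did not accrue until Kowalski discovered the injury on 15 June 2003; the 14 April 2000 act date does not start the clock under the stated rule.
54 months from 15 June 2003 is 15 December 2007.
Because the written tolling agreement ran from 5 February 2005 to 2 March 2006, the deadline is extended by 390 days to 8 January 2009.
The period was tolled for 277 days by the defendant's active military service (20 July 2008 to 23 April 2009), pushing the deadline to 12 October 2009.
Because the pending criminal prosecution ran from 18 September 2009 to 25 January 2010, the deadline is extended by 129 days to 18 February 2010.
Kowalski filed on 12 February 2010, before the 18 February 2010 deadline, so the action is timely.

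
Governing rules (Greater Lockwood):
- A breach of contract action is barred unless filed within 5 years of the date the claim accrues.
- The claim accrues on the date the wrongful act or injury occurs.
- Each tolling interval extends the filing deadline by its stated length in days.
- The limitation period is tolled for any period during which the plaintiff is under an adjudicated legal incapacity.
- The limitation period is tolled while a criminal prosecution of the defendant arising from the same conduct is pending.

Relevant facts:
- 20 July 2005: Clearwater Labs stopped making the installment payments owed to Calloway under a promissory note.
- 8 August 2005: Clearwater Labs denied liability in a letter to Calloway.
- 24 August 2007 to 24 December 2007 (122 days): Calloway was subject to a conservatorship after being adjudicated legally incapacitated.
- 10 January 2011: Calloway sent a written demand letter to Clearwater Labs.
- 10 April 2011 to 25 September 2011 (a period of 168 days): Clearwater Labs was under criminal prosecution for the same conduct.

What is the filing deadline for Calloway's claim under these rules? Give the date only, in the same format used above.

19 November 2010

The claim accrued on 20 July 2005, when the wrongful act occurred.
5 years from 20 July 2005 is 20 July 2010.
Because the plaintiff's legal incapacity ran from 24 August 2007 to 24 December 2007, the deadline is extended by 122 days to 19 November 2010.
The pending criminal prosecution from 10 April 2011 to 25 September 2011 began after the period had already run on 19 November 2010, so it has no tolling effect.
The other events in the timeline have no effect on the limitation period under the stated rules.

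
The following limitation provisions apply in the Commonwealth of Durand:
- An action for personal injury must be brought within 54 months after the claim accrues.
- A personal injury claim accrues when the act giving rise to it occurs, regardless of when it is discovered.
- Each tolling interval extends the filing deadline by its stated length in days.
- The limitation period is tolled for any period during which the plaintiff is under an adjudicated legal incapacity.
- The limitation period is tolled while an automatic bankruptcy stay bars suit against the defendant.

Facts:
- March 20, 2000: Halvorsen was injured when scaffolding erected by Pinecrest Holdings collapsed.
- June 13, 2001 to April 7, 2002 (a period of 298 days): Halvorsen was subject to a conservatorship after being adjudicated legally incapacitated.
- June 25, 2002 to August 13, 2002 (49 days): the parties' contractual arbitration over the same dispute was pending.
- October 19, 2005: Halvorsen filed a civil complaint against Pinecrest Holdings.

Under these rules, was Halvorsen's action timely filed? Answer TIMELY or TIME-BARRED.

TIME-BARRED

The limitation period began to run on March 20, 2000.
The untolled deadline — 54 months after March 20, 2000 — is September 20, 2004.
Because the plaintiff's legal incapacity ran from June 13, 2001 to April 7, 2002, the deadline is extended by 298 days to July 15, 2005.
Although a pending arbitration ran from June 25, 2002 to August 13, 2002, the stated rules do not make that a tolling event, so it is disregarded.
Halvorsen filed on October 19, 2005, after the July 15, 2005 deadline, so the action is time-barred.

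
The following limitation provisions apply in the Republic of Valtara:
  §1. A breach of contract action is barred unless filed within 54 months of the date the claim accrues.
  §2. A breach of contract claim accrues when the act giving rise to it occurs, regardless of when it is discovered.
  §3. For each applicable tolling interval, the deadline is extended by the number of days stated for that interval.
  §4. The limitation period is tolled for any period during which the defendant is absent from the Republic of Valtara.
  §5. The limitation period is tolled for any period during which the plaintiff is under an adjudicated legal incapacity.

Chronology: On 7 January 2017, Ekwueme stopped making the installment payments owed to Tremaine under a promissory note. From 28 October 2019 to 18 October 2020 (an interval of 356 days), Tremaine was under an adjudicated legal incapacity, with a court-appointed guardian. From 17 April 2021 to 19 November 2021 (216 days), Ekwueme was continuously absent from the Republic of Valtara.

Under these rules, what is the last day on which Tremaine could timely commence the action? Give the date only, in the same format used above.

30 January 2023

The claim accrued on 7 January 2017, the date of the act.
The untolled deadline — 54 months after 7 January 2017 — is 7 July 2021.
The period was tolled for 356 days by the plaintiff's legal incapacity (28 October 2019 to 18 October 2020), pushing the deadline to 28 June 2022.
The defendant's absence from the jurisdiction from 17 April 2021 to 19 November 2021 tolled the period for 216 days, extending the deadline to 30 January 2023.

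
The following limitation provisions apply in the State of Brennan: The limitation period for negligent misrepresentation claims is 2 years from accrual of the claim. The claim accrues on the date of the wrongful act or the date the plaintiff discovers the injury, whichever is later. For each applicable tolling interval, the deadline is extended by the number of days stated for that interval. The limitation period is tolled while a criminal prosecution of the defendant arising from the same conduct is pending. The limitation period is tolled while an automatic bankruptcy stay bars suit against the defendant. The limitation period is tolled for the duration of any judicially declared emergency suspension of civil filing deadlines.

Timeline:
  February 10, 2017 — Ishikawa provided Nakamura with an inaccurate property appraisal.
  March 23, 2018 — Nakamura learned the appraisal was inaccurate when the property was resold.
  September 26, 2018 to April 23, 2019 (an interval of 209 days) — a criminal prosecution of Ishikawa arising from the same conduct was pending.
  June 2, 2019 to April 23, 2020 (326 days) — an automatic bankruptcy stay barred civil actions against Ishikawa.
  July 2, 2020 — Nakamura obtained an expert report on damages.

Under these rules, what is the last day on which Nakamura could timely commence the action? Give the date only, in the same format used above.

Taking the later of the act (February 10, 2017) and discovery (March 23, 2018), the claim accrued on March 23, 2018.
2 years from March 23, 2018 is March 23, 2020.
The period was tolled for 209 days by the pending criminal prosecution (September 26, 2018 to April 23, 2019), pushing the deadline to October 18, 2020.
Because the automatic bankruptcy stay ran from June 2, 2019 to April 23, 2020, the deadline is extended by 326 days to September 9, 2021.
The other events in the timeline have no effect on the limitation period under the stated rules.

September 9, 2021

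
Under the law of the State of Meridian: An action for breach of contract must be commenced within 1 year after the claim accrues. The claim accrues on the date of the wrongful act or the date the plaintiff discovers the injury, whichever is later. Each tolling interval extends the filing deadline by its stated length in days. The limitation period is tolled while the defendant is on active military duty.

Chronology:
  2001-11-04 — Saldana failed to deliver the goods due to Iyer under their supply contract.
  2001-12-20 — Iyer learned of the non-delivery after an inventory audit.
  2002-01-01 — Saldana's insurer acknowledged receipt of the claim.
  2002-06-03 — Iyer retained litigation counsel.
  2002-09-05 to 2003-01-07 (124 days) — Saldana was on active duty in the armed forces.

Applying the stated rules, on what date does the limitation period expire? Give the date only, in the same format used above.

Taking the later of the act (2001-11-04) and discovery (2001-12-20), the claim accrued on 2001-12-20.
1 year from 2001-12-20 is 2002-12-20.
Because the defendant's active military service ran from 2002-09-05 to 2003-01-07, the deadline is extended by 124 days to 2003-04-23.
None of the other events listed affects the running of the period under the stated rules.

2003-04-23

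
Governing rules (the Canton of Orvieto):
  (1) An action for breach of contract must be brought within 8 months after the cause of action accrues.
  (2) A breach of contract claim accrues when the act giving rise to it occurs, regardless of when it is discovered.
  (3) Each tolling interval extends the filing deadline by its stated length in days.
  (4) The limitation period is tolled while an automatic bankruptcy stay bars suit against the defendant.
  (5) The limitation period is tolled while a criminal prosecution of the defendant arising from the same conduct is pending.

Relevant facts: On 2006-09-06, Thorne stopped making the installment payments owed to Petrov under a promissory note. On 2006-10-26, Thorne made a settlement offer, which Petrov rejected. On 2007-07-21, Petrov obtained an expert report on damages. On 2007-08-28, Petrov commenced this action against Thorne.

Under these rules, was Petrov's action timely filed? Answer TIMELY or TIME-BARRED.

The cause of action accrued on 2006-09-06, the date of the act.
Adding the 8 months base period to 2006-09-06 gives a deadline of 2007-05-06, before any tolling.
None of the other events listed affects the running of the period under the stated rules.
The 2007-08-28 filing falls after the 2007-05-06 deadline; the claim is time-barred.

TIME-BARRED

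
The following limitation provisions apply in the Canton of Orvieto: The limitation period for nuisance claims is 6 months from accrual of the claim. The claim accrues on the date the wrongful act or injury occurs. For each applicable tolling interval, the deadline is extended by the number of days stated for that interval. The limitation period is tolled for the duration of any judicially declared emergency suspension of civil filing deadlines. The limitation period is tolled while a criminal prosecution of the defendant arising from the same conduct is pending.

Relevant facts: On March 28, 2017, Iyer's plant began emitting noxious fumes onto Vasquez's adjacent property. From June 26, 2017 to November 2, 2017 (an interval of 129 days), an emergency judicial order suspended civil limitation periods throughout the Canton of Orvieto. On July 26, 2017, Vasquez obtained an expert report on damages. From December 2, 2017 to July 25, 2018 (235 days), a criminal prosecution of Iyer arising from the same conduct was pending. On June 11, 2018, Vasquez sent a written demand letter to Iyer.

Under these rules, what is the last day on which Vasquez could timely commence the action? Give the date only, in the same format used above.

September 27, 2018

The limitation period began to run on March 28, 2017.
Adding the 6 months base period to March 28, 2017 gives a deadline of September 28, 2017, before any tolling.
Because the emergency suspension of filing deadlines ran from June 26, 2017 to November 2, 2017, the deadline is extended by 129 days to February 4, 2018.
The pending criminal prosecution from December 2, 2017 to July 25, 2018 tolled the period for 235 days, extending the deadline to September 27, 2018.
The other events in the timeline have no effect on the limitation period under the stated rules.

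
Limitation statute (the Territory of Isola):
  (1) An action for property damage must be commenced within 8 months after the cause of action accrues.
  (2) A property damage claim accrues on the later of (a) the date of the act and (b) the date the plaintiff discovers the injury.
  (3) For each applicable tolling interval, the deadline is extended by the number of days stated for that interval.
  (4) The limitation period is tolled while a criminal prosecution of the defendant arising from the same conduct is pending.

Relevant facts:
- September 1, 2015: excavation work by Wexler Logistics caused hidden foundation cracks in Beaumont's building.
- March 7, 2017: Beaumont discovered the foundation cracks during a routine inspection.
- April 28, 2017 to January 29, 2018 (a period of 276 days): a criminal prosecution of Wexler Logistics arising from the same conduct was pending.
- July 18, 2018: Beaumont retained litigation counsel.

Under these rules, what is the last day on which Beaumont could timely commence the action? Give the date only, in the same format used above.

Taking the later of the act (September 1, 2015) and discovery (March 7, 2017), the claim accrued on March 7, 2017.
8 months from March 7, 2017 is November 7, 2017.
The pending criminal prosecution from April 28, 2017 to January 29, 2018 tolled the period for 276 days, extending the deadline to August 10, 2018.
None of the other events listed affects the running of the period under the stated rules.

August 10, 2018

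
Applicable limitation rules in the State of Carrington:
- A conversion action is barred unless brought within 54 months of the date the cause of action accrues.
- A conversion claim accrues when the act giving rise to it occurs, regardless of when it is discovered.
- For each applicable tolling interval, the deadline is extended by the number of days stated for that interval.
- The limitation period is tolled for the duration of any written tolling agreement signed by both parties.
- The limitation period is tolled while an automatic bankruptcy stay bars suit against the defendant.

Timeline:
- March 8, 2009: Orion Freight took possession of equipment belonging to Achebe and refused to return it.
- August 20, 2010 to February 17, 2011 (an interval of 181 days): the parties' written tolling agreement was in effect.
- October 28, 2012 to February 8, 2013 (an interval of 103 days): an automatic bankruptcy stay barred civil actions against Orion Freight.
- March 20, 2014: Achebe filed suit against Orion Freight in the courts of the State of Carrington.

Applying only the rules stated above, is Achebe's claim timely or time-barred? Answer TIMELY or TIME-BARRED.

The claim accrued on March 8, 2009, when the wrongful act occurred.
The untolled deadline — 54 months after March 8, 2009 — is September 8, 2013.
The period was tolled for 181 days by the written tolling agreement (August 20, 2010 to February 17, 2011), pushing the deadline to March 8, 2014.
Because the automatic bankruptcy stay ran from October 28, 2012 to February 8, 2013, the deadline is extended by 103 days to June 19, 2014.
The March 20, 2014 filing precedes the June 19, 2014 deadline; the claim is timely.

TIMELY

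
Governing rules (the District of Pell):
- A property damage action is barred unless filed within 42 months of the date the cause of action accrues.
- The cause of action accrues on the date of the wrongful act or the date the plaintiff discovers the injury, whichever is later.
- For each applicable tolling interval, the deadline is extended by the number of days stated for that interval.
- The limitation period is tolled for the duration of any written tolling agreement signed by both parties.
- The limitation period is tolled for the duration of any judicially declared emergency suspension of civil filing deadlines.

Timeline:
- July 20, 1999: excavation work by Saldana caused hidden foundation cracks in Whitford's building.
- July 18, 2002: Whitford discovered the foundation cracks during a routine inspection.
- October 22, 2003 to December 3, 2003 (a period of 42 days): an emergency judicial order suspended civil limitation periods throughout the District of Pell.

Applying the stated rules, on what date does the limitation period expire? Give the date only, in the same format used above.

Because discovery on July 18, 2002 post-dates the July 20, 1999 act, accrual under the later-of rule falls on July 18, 2002.
Adding the 42 months base period to July 18, 2002 gives a deadline of January 18, 2006, before any tolling.
The emergency suspension of filing deadlines from October 22, 2003 to December 3, 2003 tolled the period for 42 days, extending the deadline to March 1, 2006.

March 1, 2006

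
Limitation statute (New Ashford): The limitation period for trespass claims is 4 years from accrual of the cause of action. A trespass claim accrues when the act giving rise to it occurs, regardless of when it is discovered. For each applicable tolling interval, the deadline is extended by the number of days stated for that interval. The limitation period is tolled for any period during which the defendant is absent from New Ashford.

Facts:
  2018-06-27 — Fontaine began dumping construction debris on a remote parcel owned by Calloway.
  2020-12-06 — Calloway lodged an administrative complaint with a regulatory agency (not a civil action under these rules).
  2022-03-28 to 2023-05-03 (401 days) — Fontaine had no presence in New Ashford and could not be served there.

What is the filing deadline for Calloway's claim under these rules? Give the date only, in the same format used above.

2023-08-02

The claim accrued on 2018-06-27, when the wrongful act occurred.
4 years from 2018-06-27 is 2022-06-27.
Because the defendant's absence from the jurisdiction ran from 2022-03-28 to 2023-05-03, the deadline is extended by 401 days to 2023-08-02.
None of the other events listed affects the running of the period under the stated rules.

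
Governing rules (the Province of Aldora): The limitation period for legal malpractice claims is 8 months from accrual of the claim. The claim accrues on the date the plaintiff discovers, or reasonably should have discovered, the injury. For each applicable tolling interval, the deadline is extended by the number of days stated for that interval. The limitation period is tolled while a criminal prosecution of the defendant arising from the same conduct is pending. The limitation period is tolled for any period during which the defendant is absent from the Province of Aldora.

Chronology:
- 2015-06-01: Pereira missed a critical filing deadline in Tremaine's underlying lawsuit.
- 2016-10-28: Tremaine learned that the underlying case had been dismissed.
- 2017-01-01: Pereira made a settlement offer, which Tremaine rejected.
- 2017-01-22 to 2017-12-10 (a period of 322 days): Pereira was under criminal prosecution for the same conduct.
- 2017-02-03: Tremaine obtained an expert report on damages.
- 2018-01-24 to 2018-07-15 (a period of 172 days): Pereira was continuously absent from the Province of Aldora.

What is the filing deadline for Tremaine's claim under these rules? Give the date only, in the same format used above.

2018-11-04

Under the discovery rule, the claim accrued on 2016-10-28, when Tremaine discovered the injury — not on the 2015-06-01 date of the underlying act.
8 months from 2016-10-28 is 2017-06-28.
The pending criminal prosecution from 2017-01-22 to 2017-12-10 tolled the period for 322 days, extending the deadline to 2018-05-16.
The period was tolled for 172 days by the defendant's absence from the jurisdiction (2018-01-24 to 2018-07-15), pushing the deadline to 2018-11-04.
None of the other events listed affects the running of the period under the stated rules.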